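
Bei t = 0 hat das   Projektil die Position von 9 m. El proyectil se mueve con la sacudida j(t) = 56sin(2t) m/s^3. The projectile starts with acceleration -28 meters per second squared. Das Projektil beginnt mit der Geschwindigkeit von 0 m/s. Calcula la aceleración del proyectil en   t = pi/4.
Para resolver esto, necesitamos tomar 1 integral de nuestra ecuación de la sacudida j(t) = 56·sin(2·t). Integrando la sacudida y usando la condición inicial a(0) = -28, obtenemos a(t) = -28·cos(2·t). Tenemos la aceleración a(t) = -28·cos(2·t). Sustituyendo t = pi/4: a(pi/4) = 0.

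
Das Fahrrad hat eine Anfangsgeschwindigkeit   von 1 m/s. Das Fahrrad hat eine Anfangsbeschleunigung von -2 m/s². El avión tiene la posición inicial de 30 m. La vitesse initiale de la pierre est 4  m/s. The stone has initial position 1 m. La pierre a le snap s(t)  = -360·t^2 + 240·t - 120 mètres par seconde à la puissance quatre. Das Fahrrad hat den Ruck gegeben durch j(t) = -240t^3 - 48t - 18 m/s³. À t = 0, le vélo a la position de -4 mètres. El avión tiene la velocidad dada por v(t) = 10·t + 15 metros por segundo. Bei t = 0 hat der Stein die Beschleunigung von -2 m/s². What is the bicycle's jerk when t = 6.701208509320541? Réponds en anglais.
We have jerk j(t) = -240·t^3 - 48·t - 18. Substituting t = 6.701208509320541: j(6.701208509320541) = -72561.8450423451.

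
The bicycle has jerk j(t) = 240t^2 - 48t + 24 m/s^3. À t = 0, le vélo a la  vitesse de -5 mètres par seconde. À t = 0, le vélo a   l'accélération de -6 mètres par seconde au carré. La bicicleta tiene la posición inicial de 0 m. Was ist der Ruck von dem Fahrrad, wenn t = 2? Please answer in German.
Mit j(t) = 240·t^2 - 48·t + 24 und Einsetzen von t = 2, finden wir j = 888.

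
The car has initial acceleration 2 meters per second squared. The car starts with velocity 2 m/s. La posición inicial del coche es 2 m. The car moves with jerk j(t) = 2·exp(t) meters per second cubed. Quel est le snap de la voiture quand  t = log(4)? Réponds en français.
En partant du jerk j(t) = 2·exp(t), nous prenons 1 dérivée. En prenant d/dt de j(t), nous trouvons s(t) = 2·exp(t). Nous avons le snap s(t) = 2·exp(t). En substituant t = log(4): s(log(4)) = 8.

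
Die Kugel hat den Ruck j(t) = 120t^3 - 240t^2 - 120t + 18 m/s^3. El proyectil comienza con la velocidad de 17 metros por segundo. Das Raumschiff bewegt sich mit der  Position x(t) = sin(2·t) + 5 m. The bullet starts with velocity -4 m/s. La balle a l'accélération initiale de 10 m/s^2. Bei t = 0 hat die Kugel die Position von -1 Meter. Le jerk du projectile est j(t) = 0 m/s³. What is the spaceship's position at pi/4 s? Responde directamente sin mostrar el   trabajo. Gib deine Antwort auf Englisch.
x(pi/4) = 6.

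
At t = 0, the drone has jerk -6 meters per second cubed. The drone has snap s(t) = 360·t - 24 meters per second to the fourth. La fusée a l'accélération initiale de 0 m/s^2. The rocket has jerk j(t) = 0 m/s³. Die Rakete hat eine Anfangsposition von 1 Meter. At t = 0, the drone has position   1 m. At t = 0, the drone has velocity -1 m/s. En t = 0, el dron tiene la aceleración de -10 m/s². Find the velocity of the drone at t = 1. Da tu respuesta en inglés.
To solve this, we need to take 3 integrals of our snap equation s(t) = 360·t - 24. The antiderivative of snap, with j(0) = -6, gives jerk: j(t) = 180·t^2 - 24·t - 6. Taking ∫j(t)dt and applying a(0) = -10, we find a(t) = 60·t^3 - 12·t^2 - 6·t - 10. Finding the antiderivative of a(t) and using v(0) = -1: v(t) = 15·t^4 - 4·t^3 - 3·t^2 - 10·t - 1. From the given velocity equation v(t) = 15·t^4 - 4·t^3 - 3·t^2 - 10·t - 1, we substitute t = 1 to get v = -3.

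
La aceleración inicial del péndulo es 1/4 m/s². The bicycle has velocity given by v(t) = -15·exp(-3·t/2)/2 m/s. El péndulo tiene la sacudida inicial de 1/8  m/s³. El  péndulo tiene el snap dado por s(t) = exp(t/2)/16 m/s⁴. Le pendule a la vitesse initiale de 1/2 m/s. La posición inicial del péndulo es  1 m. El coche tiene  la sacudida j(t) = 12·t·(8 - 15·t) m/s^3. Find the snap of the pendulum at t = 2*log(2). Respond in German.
Mit s(t) = exp(t/2)/16 und Einsetzen von t = 2*log(2), finden wir s = 1/8.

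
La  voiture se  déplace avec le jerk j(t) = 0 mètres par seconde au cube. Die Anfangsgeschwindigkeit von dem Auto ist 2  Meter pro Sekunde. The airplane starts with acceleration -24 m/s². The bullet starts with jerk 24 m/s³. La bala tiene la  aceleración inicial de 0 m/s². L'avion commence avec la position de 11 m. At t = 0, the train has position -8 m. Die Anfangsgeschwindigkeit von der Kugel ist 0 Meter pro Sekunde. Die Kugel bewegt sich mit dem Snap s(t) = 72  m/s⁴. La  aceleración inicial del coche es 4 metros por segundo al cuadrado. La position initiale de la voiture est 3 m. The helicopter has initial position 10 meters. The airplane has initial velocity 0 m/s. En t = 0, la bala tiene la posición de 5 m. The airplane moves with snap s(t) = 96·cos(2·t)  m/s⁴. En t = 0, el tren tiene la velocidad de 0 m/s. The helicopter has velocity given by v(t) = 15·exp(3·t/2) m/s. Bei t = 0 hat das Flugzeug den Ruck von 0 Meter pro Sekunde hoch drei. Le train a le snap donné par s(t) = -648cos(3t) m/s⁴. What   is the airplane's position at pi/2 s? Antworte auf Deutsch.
Ausgehend von dem Snap s(t) = 96·cos(2·t), nehmen wir 4 Stammfunktionen. Die Stammfunktion von dem Snap, mit j(0) = 0, ergibt den Ruck: j(t) = 48·sin(2·t). Mit ∫j(t)dt und Anwendung von a(0) = -24, finden wir a(t) = -24·cos(2·t). Die Stammfunktion von der Beschleunigung ist die Geschwindigkeit. Mit v(0) = 0 erhalten wir v(t) = -12·sin(2·t). Das Integral von der Geschwindigkeit ist die Position. Mit x(0) = 11 erhalten wir x(t) = 6·cos(2·t) + 5. Wir haben die Position x(t) = 6·cos(2·t) + 5. Durch Einsetzen von t = pi/2: x(pi/2) = -1.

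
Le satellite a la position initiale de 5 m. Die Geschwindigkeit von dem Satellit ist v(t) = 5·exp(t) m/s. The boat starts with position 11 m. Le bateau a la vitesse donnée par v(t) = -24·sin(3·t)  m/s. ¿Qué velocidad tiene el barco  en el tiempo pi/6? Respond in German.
Aus der Gleichung für die Geschwindigkeit v(t) = -24·sin(3·t), setzen wir t = pi/6 ein und erhalten v = -24.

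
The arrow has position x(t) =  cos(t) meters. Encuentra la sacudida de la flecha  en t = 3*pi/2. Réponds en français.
Nous devons dériver notre équation de la position x(t) = cos(t) 3 fois. En dérivant la position, nous obtenons la vitesse: v(t) = -sin(t). La dérivée de la vitesse donne l'accélération: a(t) = -cos(t). En prenant d/dt de a(t), nous trouvons j(t) = sin(t). Nous avons le jerk j(t) = sin(t). En substituant t = 3*pi/2: j(3*pi/2) = -1.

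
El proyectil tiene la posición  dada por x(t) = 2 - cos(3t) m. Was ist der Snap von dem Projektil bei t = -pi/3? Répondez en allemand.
Um dies zu lösen, müssen wir 4 Ableitungen unserer Gleichung für die Position x(t) = 2 - cos(3·t) nehmen. Die Ableitung von der Position ergibt die Geschwindigkeit: v(t) = 3·sin(3·t). Durch Ableiten von der Geschwindigkeit erhalten wir die Beschleunigung: a(t) = 9·cos(3·t). Durch Ableiten von der Beschleunigung erhalten wir den Ruck: j(t) = -27·sin(3·t). Mit d/dt von j(t) finden wir s(t) = -81·cos(3·t). Mit s(t) = -81·cos(3·t) und Einsetzen von t = -pi/3, finden wir s = 81.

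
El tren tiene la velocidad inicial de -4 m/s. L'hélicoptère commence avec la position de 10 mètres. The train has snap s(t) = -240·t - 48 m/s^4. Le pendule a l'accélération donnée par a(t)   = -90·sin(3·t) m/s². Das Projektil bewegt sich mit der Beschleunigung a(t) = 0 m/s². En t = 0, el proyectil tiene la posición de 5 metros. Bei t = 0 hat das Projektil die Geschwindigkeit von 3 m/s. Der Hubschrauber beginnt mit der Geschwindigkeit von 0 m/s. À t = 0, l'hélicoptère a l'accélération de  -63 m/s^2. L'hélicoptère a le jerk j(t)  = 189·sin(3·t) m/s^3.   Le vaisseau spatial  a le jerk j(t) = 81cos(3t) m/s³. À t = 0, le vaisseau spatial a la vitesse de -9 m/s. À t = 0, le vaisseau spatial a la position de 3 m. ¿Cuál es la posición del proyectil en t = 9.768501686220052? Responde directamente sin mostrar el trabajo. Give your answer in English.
x(9.768501686220052) = 34.3055050586602.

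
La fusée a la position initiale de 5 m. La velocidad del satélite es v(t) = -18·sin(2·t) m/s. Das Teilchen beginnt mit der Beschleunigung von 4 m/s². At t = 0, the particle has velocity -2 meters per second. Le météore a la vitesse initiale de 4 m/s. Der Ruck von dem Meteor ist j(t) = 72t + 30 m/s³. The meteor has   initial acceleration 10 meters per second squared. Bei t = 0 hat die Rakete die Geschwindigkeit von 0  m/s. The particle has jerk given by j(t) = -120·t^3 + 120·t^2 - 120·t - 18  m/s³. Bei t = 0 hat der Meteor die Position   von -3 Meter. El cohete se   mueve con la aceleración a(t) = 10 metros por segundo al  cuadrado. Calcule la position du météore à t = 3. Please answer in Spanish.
Para resolver esto, necesitamos tomar 3 integrales de nuestra ecuación de la sacudida j(t) = 72·t + 30. Integrando la sacudida y usando la condición inicial a(0) = 10, obtenemos a(t) = 36·t^2 + 30·t + 10. La antiderivada de la aceleración, con v(0) = 4, da la velocidad: v(t) = 12·t^3 + 15·t^2 + 10·t + 4. Integrando la velocidad y usando la condición inicial x(0) = -3, obtenemos x(t) = 3·t^4 + 5·t^3 + 5·t^2 + 4·t - 3. De la ecuación de la posición x(t) = 3·t^4 + 5·t^3 + 5·t^2 + 4·t - 3, sustituimos t = 3 para obtener x = 432.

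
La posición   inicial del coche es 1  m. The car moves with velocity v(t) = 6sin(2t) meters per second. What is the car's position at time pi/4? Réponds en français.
Pour résoudre ceci, nous devons prendre 1 intégrale de notre équation de la vitesse v(t) = 6·sin(2·t). L'intégrale de la vitesse est la position. En utilisant x(0) = 1, nous obtenons x(t) = 4 - 3·cos(2·t). En utilisant x(t) = 4 - 3·cos(2·t) et en substituant t = pi/4, nous trouvons x = 4.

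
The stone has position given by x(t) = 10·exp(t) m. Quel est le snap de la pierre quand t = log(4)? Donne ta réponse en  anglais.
To solve this, we need to take 4 derivatives of our position equation x(t) = 10·exp(t). Differentiating position, we get velocity: v(t) = 10·exp(t). Taking d/dt of v(t), we find a(t) = 10·exp(t). Differentiating acceleration, we get jerk: j(t) = 10·exp(t). The derivative of jerk gives snap: s(t) = 10·exp(t). From the given snap equation s(t) = 10·exp(t), we substitute t = log(4) to get s = 40.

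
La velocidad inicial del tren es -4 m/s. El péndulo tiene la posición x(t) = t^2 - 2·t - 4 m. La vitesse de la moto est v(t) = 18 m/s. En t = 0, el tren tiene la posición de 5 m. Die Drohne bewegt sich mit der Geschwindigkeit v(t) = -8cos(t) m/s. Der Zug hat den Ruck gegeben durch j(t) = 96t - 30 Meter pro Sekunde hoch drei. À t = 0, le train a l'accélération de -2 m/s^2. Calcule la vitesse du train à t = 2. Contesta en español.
Partiendo de la sacudida j(t) = 96·t - 30, tomamos 2 integrales. La integral de la sacudida, con a(0) = -2, da la aceleración: a(t) = 48·t^2 - 30·t - 2. Tomando ∫a(t)dt y aplicando v(0) = -4, encontramos v(t) = 16·t^3 - 15·t^2 - 2·t - 4. Usando v(t) = 16·t^3 - 15·t^2 - 2·t - 4 y sustituyendo t = 2, encontramos v = 60.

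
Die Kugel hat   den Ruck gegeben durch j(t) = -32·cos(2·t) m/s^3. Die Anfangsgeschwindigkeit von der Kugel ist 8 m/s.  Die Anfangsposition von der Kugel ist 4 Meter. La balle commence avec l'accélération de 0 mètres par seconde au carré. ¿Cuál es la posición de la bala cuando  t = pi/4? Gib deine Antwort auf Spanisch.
Partiendo de la sacudida j(t) = -32·cos(2·t), tomamos 3 antiderivadas. Tomando ∫j(t)dt y aplicando a(0) = 0, encontramos a(t) = -16·sin(2·t). Integrando la aceleración y usando la condición inicial v(0) = 8, obtenemos v(t) = 8·cos(2·t). La antiderivada de la velocidad, con x(0) = 4, da la posición: x(t) = 4·sin(2·t) + 4. Usando x(t) = 4·sin(2·t) + 4 y sustituyendo t = pi/4, encontramos x = 8.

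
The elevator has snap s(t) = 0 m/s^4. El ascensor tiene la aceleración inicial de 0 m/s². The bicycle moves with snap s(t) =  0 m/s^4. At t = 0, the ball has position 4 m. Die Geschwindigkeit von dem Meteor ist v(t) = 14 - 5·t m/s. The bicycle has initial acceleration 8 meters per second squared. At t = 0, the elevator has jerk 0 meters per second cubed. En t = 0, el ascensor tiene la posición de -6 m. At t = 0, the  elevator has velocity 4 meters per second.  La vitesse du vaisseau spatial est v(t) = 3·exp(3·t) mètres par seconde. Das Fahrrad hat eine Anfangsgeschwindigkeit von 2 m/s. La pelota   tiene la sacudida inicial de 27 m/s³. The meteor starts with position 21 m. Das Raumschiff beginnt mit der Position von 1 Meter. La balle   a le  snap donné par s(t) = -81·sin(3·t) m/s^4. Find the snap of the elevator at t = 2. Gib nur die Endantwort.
s(2) = 0.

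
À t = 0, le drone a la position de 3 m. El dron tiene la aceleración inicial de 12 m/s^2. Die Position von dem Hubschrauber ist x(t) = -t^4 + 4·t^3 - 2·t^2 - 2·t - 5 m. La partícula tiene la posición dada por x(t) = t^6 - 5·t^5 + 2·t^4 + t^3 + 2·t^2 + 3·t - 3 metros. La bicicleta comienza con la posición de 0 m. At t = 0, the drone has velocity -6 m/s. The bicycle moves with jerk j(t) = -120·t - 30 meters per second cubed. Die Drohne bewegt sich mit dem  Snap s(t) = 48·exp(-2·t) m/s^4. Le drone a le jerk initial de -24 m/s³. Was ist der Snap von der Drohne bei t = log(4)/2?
Aus der Gleichung für den Snap s(t) = 48·exp(-2·t), setzen wir t = log(4)/2 ein und erhalten s = 12.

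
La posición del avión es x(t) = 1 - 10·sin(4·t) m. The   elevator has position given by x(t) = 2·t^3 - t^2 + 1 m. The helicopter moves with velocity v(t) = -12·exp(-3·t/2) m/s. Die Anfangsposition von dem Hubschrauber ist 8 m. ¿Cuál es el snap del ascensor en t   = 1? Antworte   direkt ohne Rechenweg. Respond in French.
La réponse est 0.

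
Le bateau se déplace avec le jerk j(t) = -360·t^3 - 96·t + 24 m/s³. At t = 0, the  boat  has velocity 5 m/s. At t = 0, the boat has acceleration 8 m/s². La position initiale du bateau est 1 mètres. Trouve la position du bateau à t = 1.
Nous devons intégrer notre équation du jerk j(t) = -360·t^3 - 96·t + 24 3 fois. L'intégrale du jerk est l'accélération. En utilisant a(0) = 8, nous obtenons a(t) = -90·t^4 - 48·t^2 + 24·t + 8. L'intégrale de l'accélération est la vitesse. En utilisant v(0) = 5, nous obtenons v(t) = -18·t^5 - 16·t^3 + 12·t^2 + 8·t + 5. L'intégrale de la vitesse est la position. En utilisant x(0) = 1, nous obtenons x(t) = -3·t^6 - 4·t^4 + 4·t^3 + 4·t^2 + 5·t + 1. De l'équation de la position x(t) = -3·t^6 - 4·t^4 + 4·t^3 + 4·t^2 + 5·t + 1, nous substituons t = 1 pour obtenir x = 7.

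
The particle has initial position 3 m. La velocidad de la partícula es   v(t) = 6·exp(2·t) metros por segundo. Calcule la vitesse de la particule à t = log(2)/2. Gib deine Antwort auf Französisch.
En utilisant v(t) = 6·exp(2·t) et en substituant t = log(2)/2, nous trouvons v = 12.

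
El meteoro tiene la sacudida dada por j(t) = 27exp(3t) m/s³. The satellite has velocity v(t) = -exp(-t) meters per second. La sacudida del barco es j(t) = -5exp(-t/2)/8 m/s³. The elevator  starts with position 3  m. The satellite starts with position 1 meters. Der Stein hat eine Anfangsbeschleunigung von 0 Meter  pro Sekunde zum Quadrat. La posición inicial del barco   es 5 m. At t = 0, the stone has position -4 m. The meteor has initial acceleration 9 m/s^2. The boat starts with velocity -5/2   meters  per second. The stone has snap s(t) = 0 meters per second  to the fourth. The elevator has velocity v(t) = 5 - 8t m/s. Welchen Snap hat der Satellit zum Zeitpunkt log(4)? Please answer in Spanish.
Debemos derivar nuestra ecuación de la velocidad v(t) = -exp(-t) 3 veces. La derivada de la velocidad da la aceleración: a(t) = exp(-t). Tomando d/dt de a(t), encontramos j(t) = -exp(-t). Tomando d/dt de j(t), encontramos s(t) = exp(-t). Tenemos el snap s(t) = exp(-t). Sustituyendo t = log(4): s(log(4)) = 1/4.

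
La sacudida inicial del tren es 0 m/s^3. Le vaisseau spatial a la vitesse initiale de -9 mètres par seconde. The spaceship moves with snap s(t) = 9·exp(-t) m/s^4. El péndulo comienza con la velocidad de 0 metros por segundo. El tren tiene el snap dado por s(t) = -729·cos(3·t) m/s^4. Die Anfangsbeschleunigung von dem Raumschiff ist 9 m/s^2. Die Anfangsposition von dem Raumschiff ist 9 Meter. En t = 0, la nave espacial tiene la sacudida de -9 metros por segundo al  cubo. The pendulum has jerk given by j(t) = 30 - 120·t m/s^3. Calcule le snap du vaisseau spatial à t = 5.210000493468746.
Nous avons le snap s(t) = 9·exp(-t). En substituant t = 5.210000493468746: s(5.210000493468746) = 0.0491550389322856.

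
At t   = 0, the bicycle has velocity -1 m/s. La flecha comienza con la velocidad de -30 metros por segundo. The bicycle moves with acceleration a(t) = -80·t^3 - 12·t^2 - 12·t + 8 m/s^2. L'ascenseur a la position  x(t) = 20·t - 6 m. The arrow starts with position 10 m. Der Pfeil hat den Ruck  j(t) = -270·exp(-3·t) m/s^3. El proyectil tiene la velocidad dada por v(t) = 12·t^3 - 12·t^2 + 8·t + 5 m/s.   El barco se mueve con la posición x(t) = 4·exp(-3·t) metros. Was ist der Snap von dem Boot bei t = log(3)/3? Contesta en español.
Para resolver esto, necesitamos tomar 4 derivadas de nuestra ecuación de la posición x(t) = 4·exp(-3·t). Tomando d/dt de x(t), encontramos v(t) = -12·exp(-3·t). La derivada de la velocidad da la aceleración: a(t) = 36·exp(-3·t). La derivada de la aceleración da la sacudida: j(t) = -108·exp(-3·t). Tomando d/dt de j(t), encontramos s(t) = 324·exp(-3·t). De la ecuación del snap s(t) = 324·exp(-3·t), sustituimos t = log(3)/3 para obtener s = 108.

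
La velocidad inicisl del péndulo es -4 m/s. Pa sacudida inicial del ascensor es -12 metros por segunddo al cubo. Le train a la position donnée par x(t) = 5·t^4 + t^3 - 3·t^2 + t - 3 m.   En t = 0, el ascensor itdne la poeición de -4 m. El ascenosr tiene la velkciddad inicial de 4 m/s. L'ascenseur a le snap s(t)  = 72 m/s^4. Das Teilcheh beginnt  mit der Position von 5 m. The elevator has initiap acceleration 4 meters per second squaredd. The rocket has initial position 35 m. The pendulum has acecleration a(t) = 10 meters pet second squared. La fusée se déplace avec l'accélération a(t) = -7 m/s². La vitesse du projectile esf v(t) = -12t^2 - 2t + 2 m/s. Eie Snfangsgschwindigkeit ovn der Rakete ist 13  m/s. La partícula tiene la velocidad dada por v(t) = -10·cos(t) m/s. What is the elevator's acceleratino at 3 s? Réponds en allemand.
Um dies zu lösen, müssen wir 2 Integrale unserer Gleichung für den Snap s(t) = 72 finden. Das Integral von dem Snap, mit j(0) = -12, ergibt den Ruck: j(t) = 72·t - 12. Das Integral von dem Ruck, mit a(0) = 4, ergibt die Beschleunigung: a(t) = 36·t^2 - 12·t + 4. Aus der Gleichung für die Beschleunigung a(t) = 36·t^2 - 12·t + 4, setzen wir t = 3 ein und erhalten a = 292.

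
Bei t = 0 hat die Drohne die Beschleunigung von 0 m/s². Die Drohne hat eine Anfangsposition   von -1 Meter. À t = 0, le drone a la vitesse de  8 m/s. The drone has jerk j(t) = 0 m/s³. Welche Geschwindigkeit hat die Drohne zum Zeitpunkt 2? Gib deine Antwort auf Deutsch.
Wir müssen die Stammfunktion unserer Gleichung für den Ruck j(t) = 0 2-mal finden. Mit ∫j(t)dt und Anwendung von a(0) = 0, finden wir a(t) = 0. Die Stammfunktion von der Beschleunigung ist die Geschwindigkeit. Mit v(0) = 8 erhalten wir v(t) = 8. Mit v(t) = 8 und Einsetzen von t = 2, finden wir v = 8.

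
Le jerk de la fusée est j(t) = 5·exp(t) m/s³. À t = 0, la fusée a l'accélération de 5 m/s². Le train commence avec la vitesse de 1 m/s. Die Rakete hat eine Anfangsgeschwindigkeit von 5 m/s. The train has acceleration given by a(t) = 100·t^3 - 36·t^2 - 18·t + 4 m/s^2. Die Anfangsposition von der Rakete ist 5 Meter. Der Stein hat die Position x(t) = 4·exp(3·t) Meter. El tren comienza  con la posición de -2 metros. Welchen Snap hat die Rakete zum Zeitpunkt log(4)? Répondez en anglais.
Starting from jerk j(t) = 5·exp(t), we take 1 derivative. Differentiating jerk, we get snap: s(t) = 5·exp(t). From the given snap equation s(t) = 5·exp(t), we substitute t = log(4) to get s = 20.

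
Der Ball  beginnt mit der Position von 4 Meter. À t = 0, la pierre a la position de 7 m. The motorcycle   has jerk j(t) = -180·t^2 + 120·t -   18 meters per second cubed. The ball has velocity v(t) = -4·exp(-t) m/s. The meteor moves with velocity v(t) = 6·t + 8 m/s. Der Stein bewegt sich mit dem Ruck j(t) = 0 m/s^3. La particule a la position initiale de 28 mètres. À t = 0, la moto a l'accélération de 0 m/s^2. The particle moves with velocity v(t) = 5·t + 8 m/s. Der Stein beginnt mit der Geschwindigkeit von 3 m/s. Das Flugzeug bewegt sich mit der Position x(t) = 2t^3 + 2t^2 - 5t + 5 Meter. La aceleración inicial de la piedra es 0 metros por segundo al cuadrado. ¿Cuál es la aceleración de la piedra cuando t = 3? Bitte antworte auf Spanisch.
Debemos encontrar la integral de nuestra ecuación de la sacudida j(t) = 0 1 vez. Integrando la sacudida y usando la condición inicial a(0) = 0, obtenemos a(t) = 0. De la ecuación de la aceleración a(t) = 0, sustituimos t = 3 para obtener a = 0.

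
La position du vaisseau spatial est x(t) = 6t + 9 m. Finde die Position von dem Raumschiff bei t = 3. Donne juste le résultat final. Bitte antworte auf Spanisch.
La posición en t = 3 es x = 27.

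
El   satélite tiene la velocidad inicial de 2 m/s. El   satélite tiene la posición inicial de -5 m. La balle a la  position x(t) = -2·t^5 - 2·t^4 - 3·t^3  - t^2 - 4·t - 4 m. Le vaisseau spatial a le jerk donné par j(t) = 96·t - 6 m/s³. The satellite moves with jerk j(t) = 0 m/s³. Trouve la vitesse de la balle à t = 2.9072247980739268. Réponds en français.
Pour résoudre ceci, nous devons prendre 1 dérivée de notre équation de la position x(t) = -2·t^5 - 2·t^4 - 3·t^3 - t^2 - 4·t - 4. En prenant d/dt de x(t), nous trouvons v(t) = -10·t^4 - 8·t^3 - 9·t^2 - 2·t - 4. De l'équation de la vitesse v(t) = -10·t^4 - 8·t^3 - 9·t^2 - 2·t - 4, nous substituons t = 2.9072247980739268 pour obtenir v = -996.811549800557.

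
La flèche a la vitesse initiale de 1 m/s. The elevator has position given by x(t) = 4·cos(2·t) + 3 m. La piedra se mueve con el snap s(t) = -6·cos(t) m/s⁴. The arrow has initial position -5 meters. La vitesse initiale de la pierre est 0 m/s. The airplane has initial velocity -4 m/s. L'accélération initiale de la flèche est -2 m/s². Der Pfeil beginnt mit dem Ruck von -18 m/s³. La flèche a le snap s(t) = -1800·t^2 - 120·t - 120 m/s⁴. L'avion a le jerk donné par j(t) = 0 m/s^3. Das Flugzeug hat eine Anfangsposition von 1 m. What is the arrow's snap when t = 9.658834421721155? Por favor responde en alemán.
Wir haben den Snap s(t) = -1800·t^2 - 120·t - 120. Durch Einsetzen von t = 9.658834421721155: s(9.658834421721155) = -169206.608425812.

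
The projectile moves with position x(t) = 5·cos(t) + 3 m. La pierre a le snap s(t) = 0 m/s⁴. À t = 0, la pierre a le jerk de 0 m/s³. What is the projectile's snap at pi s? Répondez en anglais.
We must differentiate our position equation x(t) = 5·cos(t) + 3 4 times. Taking d/dt of x(t), we find v(t) = -5·sin(t). The derivative of velocity gives acceleration: a(t) = -5·cos(t). Differentiating acceleration, we get jerk: j(t) = 5·sin(t). The derivative of jerk gives snap: s(t) = 5·cos(t). We have snap s(t) = 5·cos(t). Substituting t = pi: s(pi) = -5.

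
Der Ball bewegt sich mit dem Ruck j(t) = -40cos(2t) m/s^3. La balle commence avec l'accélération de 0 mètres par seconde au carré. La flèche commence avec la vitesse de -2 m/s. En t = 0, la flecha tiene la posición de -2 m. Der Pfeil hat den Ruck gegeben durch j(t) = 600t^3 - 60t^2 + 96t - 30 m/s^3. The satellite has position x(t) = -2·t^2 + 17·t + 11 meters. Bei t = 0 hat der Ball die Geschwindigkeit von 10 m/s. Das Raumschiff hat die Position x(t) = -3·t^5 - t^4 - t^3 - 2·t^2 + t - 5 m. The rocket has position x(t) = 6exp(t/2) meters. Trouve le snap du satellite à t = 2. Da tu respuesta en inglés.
We must differentiate our position equation x(t) = -2·t^2 + 17·t + 11 4 times. Differentiating position, we get velocity: v(t) = 17 - 4·t. The derivative of velocity gives acceleration: a(t) = -4. The derivative of acceleration gives jerk: j(t) = 0. The derivative of jerk gives snap: s(t) = 0. From the given snap equation s(t) = 0, we substitute t = 2 to get s = 0.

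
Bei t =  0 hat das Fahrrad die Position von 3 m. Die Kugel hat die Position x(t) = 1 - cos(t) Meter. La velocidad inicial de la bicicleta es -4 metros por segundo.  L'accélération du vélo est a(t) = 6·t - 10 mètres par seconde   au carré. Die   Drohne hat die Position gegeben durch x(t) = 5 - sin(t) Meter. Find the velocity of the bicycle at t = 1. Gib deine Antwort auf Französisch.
Pour résoudre ceci, nous devons prendre 1 primitive de notre équation de l'accélération a(t) = 6·t - 10. En prenant ∫a(t)dt et en appliquant v(0) = -4, nous trouvons v(t) = 3·t^2 - 10·t - 4. En utilisant v(t) = 3·t^2 - 10·t - 4 et en substituant t = 1, nous trouvons v = -11.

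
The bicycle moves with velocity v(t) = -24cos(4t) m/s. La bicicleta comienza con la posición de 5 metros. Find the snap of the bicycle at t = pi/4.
To solve this, we need to take 3 derivatives of our velocity equation v(t) = -24·cos(4·t). Differentiating velocity, we get acceleration: a(t) = 96·sin(4·t). Taking d/dt of a(t), we find j(t) = 384·cos(4·t). The derivative of jerk gives snap: s(t) = -1536·sin(4·t). From the given snap equation s(t) = -1536·sin(4·t), we substitute t = pi/4 to get s = 0.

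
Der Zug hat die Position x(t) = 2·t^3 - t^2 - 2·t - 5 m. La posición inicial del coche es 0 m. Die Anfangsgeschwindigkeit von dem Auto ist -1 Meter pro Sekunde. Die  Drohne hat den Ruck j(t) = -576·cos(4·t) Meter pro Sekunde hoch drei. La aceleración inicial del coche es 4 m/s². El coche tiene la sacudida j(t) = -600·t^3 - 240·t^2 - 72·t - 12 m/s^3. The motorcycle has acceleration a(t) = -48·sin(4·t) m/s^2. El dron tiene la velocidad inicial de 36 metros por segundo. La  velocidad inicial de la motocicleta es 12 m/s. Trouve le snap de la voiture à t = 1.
Nous devons dériver notre équation du jerk j(t) = -600·t^3 - 240·t^2 - 72·t - 12 1 fois. En dérivant le jerk, nous obtenons le snap: s(t) = -1800·t^2 - 480·t - 72. En utilisant s(t) = -1800·t^2 - 480·t - 72 et en substituant t = 1, nous trouvons s = -2352.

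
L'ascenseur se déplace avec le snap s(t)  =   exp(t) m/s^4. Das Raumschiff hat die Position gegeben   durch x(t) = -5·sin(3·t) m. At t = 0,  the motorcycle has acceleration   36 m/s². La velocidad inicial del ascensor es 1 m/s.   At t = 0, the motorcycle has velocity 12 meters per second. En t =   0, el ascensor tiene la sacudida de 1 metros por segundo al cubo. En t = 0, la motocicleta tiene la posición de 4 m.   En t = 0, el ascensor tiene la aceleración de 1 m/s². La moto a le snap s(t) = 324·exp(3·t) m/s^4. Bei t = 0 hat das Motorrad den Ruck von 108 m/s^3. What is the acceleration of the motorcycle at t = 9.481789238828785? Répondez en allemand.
Ausgehend von dem Snap s(t) = 324·exp(3·t), nehmen wir 2 Integrale. Durch Integration von dem Snap und Verwendung der Anfangsbedingung j(0) = 108, erhalten wir j(t) = 108·exp(3·t). Das Integral von dem Ruck ist die Beschleunigung. Mit a(0) = 36 erhalten wir a(t) = 36·exp(3·t). Mit a(t) = 36·exp(3·t) und Einsetzen von t = 9.481789238828785, finden wir a = 81277200373551.4.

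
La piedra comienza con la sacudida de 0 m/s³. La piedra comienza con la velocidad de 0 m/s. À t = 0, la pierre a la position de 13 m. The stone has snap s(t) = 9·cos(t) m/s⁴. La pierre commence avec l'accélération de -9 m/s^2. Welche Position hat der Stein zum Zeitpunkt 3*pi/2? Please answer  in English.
We need to integrate our snap equation s(t) = 9·cos(t) 4 times. The antiderivative of snap, with j(0) = 0, gives jerk: j(t) = 9·sin(t). Integrating jerk and using the initial condition a(0) = -9, we get a(t) = -9·cos(t). Taking ∫a(t)dt and applying v(0) = 0, we find v(t) = -9·sin(t). Finding the integral of v(t) and using x(0) = 13: x(t) = 9·cos(t) + 4. From the given position equation x(t) = 9·cos(t) + 4, we substitute t = 3*pi/2 to get x = 4.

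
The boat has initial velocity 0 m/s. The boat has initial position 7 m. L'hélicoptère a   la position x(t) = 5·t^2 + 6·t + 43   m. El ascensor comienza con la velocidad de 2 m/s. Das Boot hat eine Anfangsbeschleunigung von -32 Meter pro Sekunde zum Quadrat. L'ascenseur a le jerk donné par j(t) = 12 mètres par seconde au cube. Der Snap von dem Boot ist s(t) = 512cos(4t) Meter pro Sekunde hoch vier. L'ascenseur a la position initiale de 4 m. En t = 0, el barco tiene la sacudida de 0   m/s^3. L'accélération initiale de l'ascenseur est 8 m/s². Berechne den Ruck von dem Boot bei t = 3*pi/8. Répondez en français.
En partant du snap s(t) = 512·cos(4·t), nous prenons 1 primitive. En prenant ∫s(t)dt et en appliquant j(0) = 0, nous trouvons j(t) = 128·sin(4·t). De l'équation du jerk j(t) = 128·sin(4·t), nous substituons t = 3*pi/8 pour obtenir j = -128.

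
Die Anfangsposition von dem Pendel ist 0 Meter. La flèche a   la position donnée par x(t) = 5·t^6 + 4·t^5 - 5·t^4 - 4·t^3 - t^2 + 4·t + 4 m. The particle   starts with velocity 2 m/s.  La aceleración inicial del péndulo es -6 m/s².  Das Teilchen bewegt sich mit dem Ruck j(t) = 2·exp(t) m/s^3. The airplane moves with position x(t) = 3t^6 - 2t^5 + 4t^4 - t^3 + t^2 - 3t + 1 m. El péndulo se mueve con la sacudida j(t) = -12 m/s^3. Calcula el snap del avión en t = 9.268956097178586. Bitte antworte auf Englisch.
Starting from position x(t) = 3·t^6 - 2·t^5 + 4·t^4 - t^3 + t^2 - 3·t + 1, we take 4 derivatives. Differentiating position, we get velocity: v(t) = 18·t^5 - 10·t^4 + 16·t^3 - 3·t^2 + 2·t - 3. The derivative of velocity gives acceleration: a(t) = 90·t^4 - 40·t^3 + 48·t^2 - 6·t + 2. Taking d/dt of a(t), we find j(t) = 360·t^3 - 120·t^2 + 96·t - 6. The derivative of jerk gives snap: s(t) = 1080·t^2 - 240·t + 96. From the given snap equation s(t) = 1080·t^2 - 240·t + 96, we substitute t = 9.268956097178586 to get s = 90658.0814386152.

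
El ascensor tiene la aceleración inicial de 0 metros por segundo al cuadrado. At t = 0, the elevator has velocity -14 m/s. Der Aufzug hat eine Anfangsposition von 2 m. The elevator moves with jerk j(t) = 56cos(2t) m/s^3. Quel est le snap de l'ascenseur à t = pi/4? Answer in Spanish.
Debemos derivar nuestra ecuación de la sacudida j(t) = 56·cos(2·t) 1 vez. La derivada de la sacudida da el snap: s(t) = -112·sin(2·t). Usando s(t) = -112·sin(2·t) y sustituyendo t = pi/4, encontramos s = -112.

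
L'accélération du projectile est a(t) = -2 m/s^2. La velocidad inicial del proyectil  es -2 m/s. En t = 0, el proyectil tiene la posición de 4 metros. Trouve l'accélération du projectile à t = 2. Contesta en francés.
De l'équation de l'accélération a(t) = -2, nous substituons t = 2 pour obtenir a = -2.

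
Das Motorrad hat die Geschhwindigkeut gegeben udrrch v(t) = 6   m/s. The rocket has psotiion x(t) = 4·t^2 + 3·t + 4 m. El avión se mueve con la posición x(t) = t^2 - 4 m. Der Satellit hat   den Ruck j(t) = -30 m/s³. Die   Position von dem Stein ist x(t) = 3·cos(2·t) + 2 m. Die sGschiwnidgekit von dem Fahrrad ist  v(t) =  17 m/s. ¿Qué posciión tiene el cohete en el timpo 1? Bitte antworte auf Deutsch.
Aus der Gleichung für die Position x(t) = 4·t^2 + 3·t + 4, setzen wir t = 1 ein und erhalten x = 11.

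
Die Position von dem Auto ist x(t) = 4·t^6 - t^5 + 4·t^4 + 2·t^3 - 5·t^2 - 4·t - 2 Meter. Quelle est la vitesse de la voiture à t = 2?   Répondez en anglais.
Starting from position x(t) = 4·t^6 - t^5 + 4·t^4 + 2·t^3 - 5·t^2 - 4·t - 2, we take 1 derivative. Differentiating position, we get velocity: v(t) = 24·t^5 - 5·t^4 + 16·t^3 + 6·t^2 - 10·t - 4. We have velocity v(t) = 24·t^5 - 5·t^4 + 16·t^3 + 6·t^2 - 10·t - 4. Substituting t = 2: v(2) = 816.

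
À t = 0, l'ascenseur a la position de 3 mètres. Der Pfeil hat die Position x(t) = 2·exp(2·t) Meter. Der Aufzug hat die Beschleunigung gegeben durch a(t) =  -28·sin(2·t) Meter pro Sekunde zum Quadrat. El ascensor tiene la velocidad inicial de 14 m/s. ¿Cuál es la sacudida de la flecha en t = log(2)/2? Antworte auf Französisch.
En partant de la position x(t) = 2·exp(2·t), nous prenons 3 dérivées. En prenant d/dt de x(t), nous trouvons v(t) = 4·exp(2·t). En prenant d/dt de v(t), nous trouvons a(t) = 8·exp(2·t). En prenant d/dt de a(t), nous trouvons j(t) = 16·exp(2·t). En utilisant j(t) = 16·exp(2·t) et en substituant t = log(2)/2, nous trouvons j = 32.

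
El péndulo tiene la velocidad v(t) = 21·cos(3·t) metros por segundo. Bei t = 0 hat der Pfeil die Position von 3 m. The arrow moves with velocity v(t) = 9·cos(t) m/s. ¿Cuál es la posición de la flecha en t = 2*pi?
Debemos encontrar la antiderivada de nuestra ecuación de la velocidad v(t) = 9·cos(t) 1 vez. La integral de la velocidad es la posición. Usando x(0) = 3, obtenemos x(t) = 9·sin(t) + 3. Tenemos la posición x(t) = 9·sin(t) + 3. Sustituyendo t = 2*pi: x(2*pi) = 3.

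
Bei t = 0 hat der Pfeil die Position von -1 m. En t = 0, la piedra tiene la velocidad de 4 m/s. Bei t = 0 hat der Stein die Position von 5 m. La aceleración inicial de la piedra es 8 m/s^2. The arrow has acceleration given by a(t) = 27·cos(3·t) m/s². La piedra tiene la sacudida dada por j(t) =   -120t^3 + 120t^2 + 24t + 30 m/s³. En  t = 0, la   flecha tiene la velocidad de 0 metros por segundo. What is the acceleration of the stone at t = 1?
To find the answer, we compute 1 integral of j(t) = -120·t^3 + 120·t^2 + 24·t + 30. Taking ∫j(t)dt and applying a(0) = 8, we find a(t) = -30·t^4 + 40·t^3 + 12·t^2 + 30·t + 8. We have acceleration a(t) = -30·t^4 + 40·t^3 + 12·t^2 + 30·t + 8. Substituting t = 1: a(1) = 60.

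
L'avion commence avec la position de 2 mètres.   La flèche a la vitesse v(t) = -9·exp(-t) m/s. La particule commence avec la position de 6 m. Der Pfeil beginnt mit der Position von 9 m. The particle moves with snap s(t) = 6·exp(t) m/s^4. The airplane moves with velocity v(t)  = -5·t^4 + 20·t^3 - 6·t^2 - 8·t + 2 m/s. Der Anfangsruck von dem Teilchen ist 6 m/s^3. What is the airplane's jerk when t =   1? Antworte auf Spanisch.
Para resolver esto, necesitamos tomar 2 derivadas de nuestra ecuación de la velocidad v(t) = -5·t^4 + 20·t^3 - 6·t^2 - 8·t + 2. Tomando d/dt de v(t), encontramos a(t) = -20·t^3 + 60·t^2 - 12·t - 8. Tomando d/dt de a(t), encontramos j(t) = -60·t^2 + 120·t - 12. Tenemos la sacudida j(t) = -60·t^2 + 120·t - 12. Sustituyendo t = 1: j(1) = 48.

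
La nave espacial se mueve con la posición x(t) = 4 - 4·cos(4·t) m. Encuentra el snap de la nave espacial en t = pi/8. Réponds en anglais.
We must differentiate our position equation x(t) = 4 - 4·cos(4·t) 4 times. Taking d/dt of x(t), we find v(t) = 16·sin(4·t). Taking d/dt of v(t), we find a(t) = 64·cos(4·t). The derivative of acceleration gives jerk: j(t) = -256·sin(4·t). Taking d/dt of j(t), we find s(t) = -1024·cos(4·t). From the given snap equation s(t) = -1024·cos(4·t), we substitute t = pi/8 to get s = 0.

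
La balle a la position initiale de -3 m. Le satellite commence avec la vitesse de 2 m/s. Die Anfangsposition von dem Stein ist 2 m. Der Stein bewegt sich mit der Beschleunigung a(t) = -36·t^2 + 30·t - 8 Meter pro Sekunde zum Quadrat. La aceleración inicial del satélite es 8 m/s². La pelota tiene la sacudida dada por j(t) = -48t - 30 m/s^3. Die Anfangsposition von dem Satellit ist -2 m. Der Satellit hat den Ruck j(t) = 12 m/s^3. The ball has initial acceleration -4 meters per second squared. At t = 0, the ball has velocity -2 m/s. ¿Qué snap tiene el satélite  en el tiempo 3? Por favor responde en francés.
Nous devons dériver notre équation du jerk j(t) = 12 1 fois. En dérivant le jerk, nous obtenons le snap: s(t) = 0. Nous avons le snap s(t) = 0. En substituant t = 3: s(3) = 0.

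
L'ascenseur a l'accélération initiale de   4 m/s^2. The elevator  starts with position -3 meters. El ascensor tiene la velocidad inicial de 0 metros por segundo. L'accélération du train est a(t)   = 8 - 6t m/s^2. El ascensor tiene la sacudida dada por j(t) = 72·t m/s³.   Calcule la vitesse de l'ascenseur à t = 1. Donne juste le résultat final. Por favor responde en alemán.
Die Geschwindigkeit bei t = 1 ist v = 16.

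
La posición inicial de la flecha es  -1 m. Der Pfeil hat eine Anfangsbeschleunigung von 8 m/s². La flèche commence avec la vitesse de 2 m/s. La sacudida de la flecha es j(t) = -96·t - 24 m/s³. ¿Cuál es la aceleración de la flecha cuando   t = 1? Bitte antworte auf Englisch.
We must find the integral of our jerk equation j(t) = -96·t - 24 1 time. Finding the integral of j(t) and using a(0) = 8: a(t) = -48·t^2 - 24·t + 8. Using a(t) = -48·t^2 - 24·t + 8 and substituting t = 1, we find a = -64.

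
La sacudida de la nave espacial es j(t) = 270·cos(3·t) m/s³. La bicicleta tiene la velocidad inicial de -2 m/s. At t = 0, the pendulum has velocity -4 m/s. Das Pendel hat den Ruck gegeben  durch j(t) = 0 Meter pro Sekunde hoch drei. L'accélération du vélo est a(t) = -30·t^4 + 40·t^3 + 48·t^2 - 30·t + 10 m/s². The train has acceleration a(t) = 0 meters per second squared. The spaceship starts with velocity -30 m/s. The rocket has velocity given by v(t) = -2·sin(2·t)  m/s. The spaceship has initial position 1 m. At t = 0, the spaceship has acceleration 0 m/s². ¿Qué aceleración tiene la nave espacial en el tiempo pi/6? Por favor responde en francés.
Nous devons intégrer notre équation du jerk j(t) = 270·cos(3·t) 1 fois. La primitive du jerk est l'accélération. En utilisant a(0) = 0, nous obtenons a(t) = 90·sin(3·t). En utilisant a(t) = 90·sin(3·t) et en substituant t = pi/6, nous trouvons a = 90.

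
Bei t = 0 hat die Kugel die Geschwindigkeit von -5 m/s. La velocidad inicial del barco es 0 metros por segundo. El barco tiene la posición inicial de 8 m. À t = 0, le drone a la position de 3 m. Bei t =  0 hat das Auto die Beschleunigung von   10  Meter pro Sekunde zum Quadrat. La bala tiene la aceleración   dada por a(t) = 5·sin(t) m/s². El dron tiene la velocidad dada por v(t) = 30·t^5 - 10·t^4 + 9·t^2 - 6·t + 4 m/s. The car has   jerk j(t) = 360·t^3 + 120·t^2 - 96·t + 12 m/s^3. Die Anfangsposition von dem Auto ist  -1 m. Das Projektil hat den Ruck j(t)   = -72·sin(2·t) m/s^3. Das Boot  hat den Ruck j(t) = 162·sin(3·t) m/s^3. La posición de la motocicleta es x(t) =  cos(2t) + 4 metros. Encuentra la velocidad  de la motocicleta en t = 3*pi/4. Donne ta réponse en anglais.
To solve this, we need to take 1 derivative of our position equation x(t) = cos(2·t) + 4. Differentiating position, we get velocity: v(t) = -2·sin(2·t). Using v(t) = -2·sin(2·t) and substituting t = 3*pi/4, we find v = 2.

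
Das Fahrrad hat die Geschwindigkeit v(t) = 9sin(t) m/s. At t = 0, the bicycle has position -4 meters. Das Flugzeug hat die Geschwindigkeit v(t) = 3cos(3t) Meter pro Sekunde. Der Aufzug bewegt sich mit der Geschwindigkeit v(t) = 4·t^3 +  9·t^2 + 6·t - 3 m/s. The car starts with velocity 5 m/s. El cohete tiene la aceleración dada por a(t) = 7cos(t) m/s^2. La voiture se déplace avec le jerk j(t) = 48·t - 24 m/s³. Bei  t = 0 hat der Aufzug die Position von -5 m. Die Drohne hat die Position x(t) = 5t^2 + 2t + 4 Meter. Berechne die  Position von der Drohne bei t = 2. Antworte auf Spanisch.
Usando x(t) = 5·t^2 + 2·t + 4 y sustituyendo t = 2, encontramos x = 28.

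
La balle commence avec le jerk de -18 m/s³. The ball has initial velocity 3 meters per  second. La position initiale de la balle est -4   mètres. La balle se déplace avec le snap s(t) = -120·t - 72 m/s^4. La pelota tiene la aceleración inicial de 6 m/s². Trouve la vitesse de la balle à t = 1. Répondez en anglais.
We must find the integral of our snap equation s(t) = -120·t - 72 3 times. The integral of snap is jerk. Using j(0) = -18, we get j(t) = -60·t^2 - 72·t - 18. Integrating jerk and using the initial condition a(0) = 6, we get a(t) = -20·t^3 - 36·t^2 - 18·t + 6. The integral of acceleration is velocity. Using v(0) = 3, we get v(t) = -5·t^4 - 12·t^3 - 9·t^2 + 6·t + 3. From the given velocity equation v(t) = -5·t^4 - 12·t^3 - 9·t^2 + 6·t + 3, we substitute t = 1 to get v = -17.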